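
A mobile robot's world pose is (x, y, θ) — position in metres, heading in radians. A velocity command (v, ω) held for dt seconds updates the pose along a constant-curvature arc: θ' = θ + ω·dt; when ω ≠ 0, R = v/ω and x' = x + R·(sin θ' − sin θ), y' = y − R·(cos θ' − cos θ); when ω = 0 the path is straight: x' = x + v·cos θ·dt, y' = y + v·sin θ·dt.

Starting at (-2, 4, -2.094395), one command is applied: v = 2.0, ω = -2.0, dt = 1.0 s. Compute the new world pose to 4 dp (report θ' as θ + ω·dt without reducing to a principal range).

θ' = -2.0944 + -2.0·1.0 = -4.0944
R = v/ω = 2.0/-2.0 = -1.0000
x' = -2 + -1.0000·(sin -4.0944 − sin -2.0944) = -3.6811
y' = 4 − -1.0000·(cos -4.0944 − cos -2.0944) = 3.9206

(-3.6811, 3.9206, -4.0944)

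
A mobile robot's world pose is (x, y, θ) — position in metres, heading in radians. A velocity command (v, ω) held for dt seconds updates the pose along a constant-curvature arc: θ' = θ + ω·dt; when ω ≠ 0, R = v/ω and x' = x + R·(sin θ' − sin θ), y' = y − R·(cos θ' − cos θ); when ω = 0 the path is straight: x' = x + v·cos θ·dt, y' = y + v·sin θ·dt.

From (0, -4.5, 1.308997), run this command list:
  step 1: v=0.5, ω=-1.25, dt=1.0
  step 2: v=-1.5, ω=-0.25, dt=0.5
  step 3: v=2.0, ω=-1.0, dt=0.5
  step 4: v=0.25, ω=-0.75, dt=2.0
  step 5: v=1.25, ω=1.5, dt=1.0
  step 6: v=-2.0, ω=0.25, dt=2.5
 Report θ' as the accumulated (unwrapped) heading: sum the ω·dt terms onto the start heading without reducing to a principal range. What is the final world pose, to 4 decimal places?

step 1: θ'=0.0590 (R=-0.4000) → pose (0.3628, -4.2042, 0.0590)
step 2: θ'=-0.0660 (R=6.0000) → pose (-0.3867, -4.2016, -0.0660)
step 3: θ'=-0.5660 (R=-2.0000) → pose (0.5539, -4.5091, -0.5660)
step 4: θ'=-2.0660 (R=-0.3333) → pose (0.6684, -4.9489, -2.0660)
step 5: θ'=-0.5660 (R=0.8333) → pose (0.9548, -6.0483, -0.5660)
step 6: θ'=0.0590 (R=-8.0000) → pose (-3.8070, -4.8146, 0.0590)

(-3.8070, -4.8146, 0.0590)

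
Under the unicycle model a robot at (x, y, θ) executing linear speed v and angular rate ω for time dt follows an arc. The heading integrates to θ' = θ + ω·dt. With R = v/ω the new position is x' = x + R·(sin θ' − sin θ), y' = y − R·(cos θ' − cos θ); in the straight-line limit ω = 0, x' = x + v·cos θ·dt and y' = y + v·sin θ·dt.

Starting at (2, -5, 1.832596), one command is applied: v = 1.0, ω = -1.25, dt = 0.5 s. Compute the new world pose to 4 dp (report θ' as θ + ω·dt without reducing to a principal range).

(2.0249, -4.5087, 1.2076)

θ' = 1.8326 + -1.25·0.5 = 1.2076
R = v/ω = 1.0/-1.25 = -0.8000
x' = 2 + -0.8000·(sin 1.2076 − sin 1.8326) = 2.0249
y' = -5 − -0.8000·(cos 1.2076 − cos 1.8326) = -4.5087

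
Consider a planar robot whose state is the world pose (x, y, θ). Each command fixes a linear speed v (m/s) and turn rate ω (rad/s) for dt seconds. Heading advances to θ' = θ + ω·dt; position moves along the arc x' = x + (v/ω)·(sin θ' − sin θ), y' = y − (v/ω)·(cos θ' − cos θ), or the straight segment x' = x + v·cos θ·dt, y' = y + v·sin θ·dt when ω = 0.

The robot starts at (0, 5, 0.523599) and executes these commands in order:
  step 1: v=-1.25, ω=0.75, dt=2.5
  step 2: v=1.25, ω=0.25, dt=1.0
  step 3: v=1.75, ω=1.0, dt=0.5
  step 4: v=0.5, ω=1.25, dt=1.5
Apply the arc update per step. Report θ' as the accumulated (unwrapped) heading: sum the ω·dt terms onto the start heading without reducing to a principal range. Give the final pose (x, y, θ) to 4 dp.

(-2.5288, 2.7375, 5.0236)

step 1: θ'=2.3986 (R=-1.6667) → pose (-0.2942, 2.3292, 2.3986)
step 2: θ'=2.6486 (R=5.0000) → pose (-1.3103, 3.0516, 2.6486)
step 3: θ'=3.1486 (R=1.7500) → pose (-2.1508, 3.2599, 3.1486)
step 4: θ'=5.0236 (R=0.4000) → pose (-2.5288, 2.7375, 5.0236)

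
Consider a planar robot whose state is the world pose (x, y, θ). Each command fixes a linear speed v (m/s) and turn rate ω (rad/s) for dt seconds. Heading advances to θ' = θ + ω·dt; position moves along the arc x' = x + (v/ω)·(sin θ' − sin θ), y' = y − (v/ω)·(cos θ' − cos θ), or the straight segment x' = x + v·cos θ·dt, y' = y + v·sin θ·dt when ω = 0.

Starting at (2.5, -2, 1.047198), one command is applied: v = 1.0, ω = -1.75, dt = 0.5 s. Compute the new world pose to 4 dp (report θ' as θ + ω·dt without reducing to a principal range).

θ' = 1.0472 + -1.75·0.5 = 0.1722
R = v/ω = 1.0/-1.75 = -0.5714
x' = 2.5 + -0.5714·(sin 0.1722 − sin 1.0472) = 2.8970
y' = -2 − -0.5714·(cos 0.1722 − cos 1.0472) = -1.7227

(2.8970, -1.7227, 0.1722)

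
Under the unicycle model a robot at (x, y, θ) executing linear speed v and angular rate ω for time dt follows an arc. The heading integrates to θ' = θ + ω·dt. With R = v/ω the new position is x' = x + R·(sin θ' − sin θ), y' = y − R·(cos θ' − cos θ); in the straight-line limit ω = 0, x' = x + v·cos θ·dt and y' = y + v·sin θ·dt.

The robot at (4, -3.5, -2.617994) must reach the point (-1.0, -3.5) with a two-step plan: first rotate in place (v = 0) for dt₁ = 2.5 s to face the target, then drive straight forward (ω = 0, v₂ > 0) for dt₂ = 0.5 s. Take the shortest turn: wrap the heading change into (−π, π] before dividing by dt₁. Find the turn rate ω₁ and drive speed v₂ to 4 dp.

heading to target = atan2(-3.5−-3.5, -1−4) = 3.1416
Δθ = wrap(3.1416 − -2.6180) = -0.5236; ω₁ = Δθ/dt₁ = -0.2094
distance = √((-1−4)² + (-3.5−-3.5)²) = 5.0000; v₂ = distance/dt₂ = 10.0000

ω₁ = -0.2094, v₂ = 10.0000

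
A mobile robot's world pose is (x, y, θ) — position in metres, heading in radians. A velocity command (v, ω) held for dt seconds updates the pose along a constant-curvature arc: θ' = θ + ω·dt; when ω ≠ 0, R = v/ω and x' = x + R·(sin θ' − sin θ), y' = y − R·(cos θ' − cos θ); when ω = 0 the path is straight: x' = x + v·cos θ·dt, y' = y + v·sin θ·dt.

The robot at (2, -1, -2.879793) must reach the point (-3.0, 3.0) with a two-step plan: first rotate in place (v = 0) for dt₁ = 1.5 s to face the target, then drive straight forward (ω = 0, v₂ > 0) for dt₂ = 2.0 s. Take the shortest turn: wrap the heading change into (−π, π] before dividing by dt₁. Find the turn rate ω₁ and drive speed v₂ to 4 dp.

ω₁ = -0.6244, v₂ = 3.2016

heading to target = atan2(3−-1, -3−2) = 2.4669
Δθ = wrap(2.4669 − -2.8798) = -0.9365; ω₁ = Δθ/dt₁ = -0.6244
distance = √((-3−2)² + (3−-1)²) = 6.4031; v₂ = distance/dt₂ = 3.2016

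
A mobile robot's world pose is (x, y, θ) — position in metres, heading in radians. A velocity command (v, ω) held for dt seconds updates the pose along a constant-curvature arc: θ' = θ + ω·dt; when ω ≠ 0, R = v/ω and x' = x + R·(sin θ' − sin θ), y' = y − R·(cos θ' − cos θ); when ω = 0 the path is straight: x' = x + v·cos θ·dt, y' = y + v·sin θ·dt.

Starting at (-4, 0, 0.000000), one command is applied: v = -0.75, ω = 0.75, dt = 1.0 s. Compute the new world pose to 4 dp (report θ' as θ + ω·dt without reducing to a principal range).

θ' = 0.0000 + 0.75·1.0 = 0.7500
R = v/ω = -0.75/0.75 = -1.0000
x' = -4 + -1.0000·(sin 0.7500 − sin 0.0000) = -4.6816
y' = 0 − -1.0000·(cos 0.7500 − cos 0.0000) = -0.2683

(-4.6816, -0.2683, 0.7500)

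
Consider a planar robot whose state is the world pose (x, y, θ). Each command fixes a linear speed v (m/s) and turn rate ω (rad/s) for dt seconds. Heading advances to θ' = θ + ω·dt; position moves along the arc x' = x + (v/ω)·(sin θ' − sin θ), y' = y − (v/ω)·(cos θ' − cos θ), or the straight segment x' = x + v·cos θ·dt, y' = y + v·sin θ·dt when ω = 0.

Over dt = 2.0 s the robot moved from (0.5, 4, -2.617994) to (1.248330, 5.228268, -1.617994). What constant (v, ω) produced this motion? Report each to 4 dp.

v = -0.7500, ω = 0.5000

Δθ = -1.617994 − -2.617994 = 1.000000
ω = Δθ/dt = 1.000000/2.0 = 0.5000
R = −Δy/(cos θ' − cos θ) = -1.5000
v = R·ω = -1.5000·0.5000 = -0.7500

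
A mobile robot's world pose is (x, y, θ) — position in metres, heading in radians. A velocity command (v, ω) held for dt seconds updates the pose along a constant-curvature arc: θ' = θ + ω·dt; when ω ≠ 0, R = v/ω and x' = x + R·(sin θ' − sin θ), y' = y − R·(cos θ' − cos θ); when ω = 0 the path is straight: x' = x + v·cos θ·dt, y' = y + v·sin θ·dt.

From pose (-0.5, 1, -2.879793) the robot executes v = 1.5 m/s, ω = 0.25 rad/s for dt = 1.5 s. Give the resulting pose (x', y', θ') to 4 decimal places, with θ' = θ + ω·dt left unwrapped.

θ' = -2.8798 + 0.25·1.5 = -2.5048
R = v/ω = 1.5/0.25 = 6.0000
x' = -0.5 + 6.0000·(sin -2.5048 − sin -2.8798) = -2.5148
y' = 1 − 6.0000·(cos -2.5048 − cos -2.8798) = 0.0285

(-2.5148, 0.0285, -2.5048)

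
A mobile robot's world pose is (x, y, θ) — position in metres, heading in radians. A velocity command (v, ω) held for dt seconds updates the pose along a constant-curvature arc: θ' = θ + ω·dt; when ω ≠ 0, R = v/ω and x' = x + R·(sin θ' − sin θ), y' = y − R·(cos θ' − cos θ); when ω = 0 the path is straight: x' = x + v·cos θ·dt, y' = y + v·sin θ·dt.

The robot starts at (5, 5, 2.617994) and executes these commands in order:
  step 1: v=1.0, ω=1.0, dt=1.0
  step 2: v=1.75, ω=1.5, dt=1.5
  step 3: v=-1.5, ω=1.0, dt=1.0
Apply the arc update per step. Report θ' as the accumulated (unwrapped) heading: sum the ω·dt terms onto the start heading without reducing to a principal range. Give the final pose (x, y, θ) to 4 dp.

step 1: θ'=3.6180 (R=1.0000) → pose (4.0414, 5.0226, 3.6180)
step 2: θ'=5.8680 (R=1.1667) → pose (4.1058, 2.9183, 5.8680)
step 3: θ'=6.8680 (R=-1.5000) → pose (2.6727, 2.7965, 6.8680)

(2.6727, 2.7965, 6.8680)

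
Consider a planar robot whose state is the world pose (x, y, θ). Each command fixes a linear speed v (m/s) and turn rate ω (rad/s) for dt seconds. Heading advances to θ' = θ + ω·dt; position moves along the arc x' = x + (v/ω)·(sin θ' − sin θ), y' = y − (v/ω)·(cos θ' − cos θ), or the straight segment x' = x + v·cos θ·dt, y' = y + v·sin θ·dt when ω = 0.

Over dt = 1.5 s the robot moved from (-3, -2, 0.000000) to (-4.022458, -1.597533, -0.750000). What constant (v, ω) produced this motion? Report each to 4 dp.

Δθ = -0.750000 − 0.000000 = -0.750000
ω = Δθ/dt = -0.750000/1.5 = -0.5000
R = Δx/(sin θ' − sin θ) = 1.5000
v = R·ω = 1.5000·-0.5000 = -0.7500

v = -0.7500, ω = -0.5000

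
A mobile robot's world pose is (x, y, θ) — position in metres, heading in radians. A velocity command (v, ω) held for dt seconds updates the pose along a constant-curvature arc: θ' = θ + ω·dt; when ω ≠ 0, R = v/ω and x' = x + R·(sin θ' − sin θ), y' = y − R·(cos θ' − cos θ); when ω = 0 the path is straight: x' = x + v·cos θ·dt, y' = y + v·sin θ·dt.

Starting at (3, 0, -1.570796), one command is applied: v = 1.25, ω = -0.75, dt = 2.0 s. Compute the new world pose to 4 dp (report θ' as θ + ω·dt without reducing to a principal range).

θ' = -1.5708 + -0.75·2.0 = -3.0708
R = v/ω = 1.25/-0.75 = -1.6667
x' = 3 + -1.6667·(sin -3.0708 − sin -1.5708) = 1.4512
y' = 0 − -1.6667·(cos -3.0708 − cos -1.5708) = -1.6625

(1.4512, -1.6625, -3.0708)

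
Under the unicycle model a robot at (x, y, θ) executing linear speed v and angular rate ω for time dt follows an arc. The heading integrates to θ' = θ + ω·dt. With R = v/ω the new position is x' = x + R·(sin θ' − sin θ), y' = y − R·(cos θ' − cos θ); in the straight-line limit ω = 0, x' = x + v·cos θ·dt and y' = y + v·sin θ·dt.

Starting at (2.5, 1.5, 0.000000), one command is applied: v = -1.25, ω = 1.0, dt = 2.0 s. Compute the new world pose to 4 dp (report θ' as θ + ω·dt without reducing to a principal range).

(1.3634, -0.2702, 2.0000)

θ' = 0.0000 + 1.0·2.0 = 2.0000
R = v/ω = -1.25/1.0 = -1.2500
x' = 2.5 + -1.2500·(sin 2.0000 − sin 0.0000) = 1.3634
y' = 1.5 − -1.2500·(cos 2.0000 − cos 0.0000) = -0.2702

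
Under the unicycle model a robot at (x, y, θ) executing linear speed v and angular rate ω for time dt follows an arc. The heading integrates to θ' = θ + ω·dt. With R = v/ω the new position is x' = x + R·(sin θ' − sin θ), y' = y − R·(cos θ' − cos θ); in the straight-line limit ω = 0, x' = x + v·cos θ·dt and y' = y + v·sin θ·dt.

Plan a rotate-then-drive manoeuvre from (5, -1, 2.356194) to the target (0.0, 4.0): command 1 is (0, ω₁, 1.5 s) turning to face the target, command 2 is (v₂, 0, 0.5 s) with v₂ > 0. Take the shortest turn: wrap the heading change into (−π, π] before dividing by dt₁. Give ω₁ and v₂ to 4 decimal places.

ω₁ = 0.0000, v₂ = 14.1421

heading to target = atan2(4−-1, 0−5) = 2.3562
Δθ = wrap(2.3562 − 2.3562) = 0.0000; ω₁ = Δθ/dt₁ = 0.0000
distance = √((0−5)² + (4−-1)²) = 7.0711; v₂ = distance/dt₂ = 14.1421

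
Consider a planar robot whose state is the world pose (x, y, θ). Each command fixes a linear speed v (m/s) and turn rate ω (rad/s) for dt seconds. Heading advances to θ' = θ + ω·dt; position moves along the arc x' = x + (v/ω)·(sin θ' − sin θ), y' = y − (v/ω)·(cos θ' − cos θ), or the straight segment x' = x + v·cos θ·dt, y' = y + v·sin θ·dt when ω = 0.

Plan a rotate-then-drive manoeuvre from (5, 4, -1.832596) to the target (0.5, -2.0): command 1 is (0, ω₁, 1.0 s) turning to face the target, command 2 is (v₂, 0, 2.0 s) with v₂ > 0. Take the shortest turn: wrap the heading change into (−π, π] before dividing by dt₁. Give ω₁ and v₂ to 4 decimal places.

ω₁ = -0.3817, v₂ = 3.7500

heading to target = atan2(-2−4, 0.5−5) = -2.2143
Δθ = wrap(-2.2143 − -1.8326) = -0.3817; ω₁ = Δθ/dt₁ = -0.3817
distance = √((0.5−5)² + (-2−4)²) = 7.5000; v₂ = distance/dt₂ = 3.7500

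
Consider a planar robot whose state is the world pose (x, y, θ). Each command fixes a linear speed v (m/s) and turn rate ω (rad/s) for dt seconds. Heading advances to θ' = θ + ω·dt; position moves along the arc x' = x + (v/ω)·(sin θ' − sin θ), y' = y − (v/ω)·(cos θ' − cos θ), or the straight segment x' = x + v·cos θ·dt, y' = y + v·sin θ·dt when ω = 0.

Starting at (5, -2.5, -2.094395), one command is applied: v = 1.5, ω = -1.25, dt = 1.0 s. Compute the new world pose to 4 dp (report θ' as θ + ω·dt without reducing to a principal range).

θ' = -2.0944 + -1.25·1.0 = -3.3444
R = v/ω = 1.5/-1.25 = -1.2000
x' = 5 + -1.2000·(sin -3.3444 − sin -2.0944) = 3.7191
y' = -2.5 − -1.2000·(cos -3.3444 − cos -2.0944) = -3.0754

(3.7191, -3.0754, -3.3444)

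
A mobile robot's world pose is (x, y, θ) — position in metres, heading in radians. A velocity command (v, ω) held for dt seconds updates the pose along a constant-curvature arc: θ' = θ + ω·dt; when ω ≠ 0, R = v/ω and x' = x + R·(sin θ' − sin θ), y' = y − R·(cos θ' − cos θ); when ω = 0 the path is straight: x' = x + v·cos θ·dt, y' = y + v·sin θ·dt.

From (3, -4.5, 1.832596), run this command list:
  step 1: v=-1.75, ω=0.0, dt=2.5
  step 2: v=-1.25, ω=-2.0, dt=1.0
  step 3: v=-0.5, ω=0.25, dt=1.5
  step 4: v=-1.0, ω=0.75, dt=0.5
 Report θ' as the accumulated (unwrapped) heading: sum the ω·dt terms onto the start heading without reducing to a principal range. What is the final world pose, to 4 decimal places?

step 1: θ'=1.8326 (straight) → pose (4.1323, -8.7259, 1.8326)
step 2: θ'=-0.1674 (R=0.6250) → pose (3.4245, -9.5040, -0.1674)
step 3: θ'=0.2076 (R=-2.0000) → pose (2.6790, -9.5189, 0.2076)
step 4: θ'=0.5826 (R=-1.3333) → pose (2.2202, -9.7103, 0.5826)

(2.2202, -9.7103, 0.5826)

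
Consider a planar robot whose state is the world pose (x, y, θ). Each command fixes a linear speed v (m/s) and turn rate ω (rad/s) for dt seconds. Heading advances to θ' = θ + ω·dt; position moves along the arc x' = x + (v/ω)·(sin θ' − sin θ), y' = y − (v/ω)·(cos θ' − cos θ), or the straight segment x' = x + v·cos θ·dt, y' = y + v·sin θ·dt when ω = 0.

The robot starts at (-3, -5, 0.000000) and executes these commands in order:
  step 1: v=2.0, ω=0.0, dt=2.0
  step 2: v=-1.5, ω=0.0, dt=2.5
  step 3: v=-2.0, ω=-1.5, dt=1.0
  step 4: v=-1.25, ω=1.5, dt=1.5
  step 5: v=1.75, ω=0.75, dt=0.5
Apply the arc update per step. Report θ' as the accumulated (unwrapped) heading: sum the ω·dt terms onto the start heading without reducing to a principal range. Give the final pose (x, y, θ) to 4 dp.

step 1: θ'=0.0000 (straight) → pose (1.0000, -5.0000, 0.0000)
step 2: θ'=0.0000 (straight) → pose (-2.7500, -5.0000, 0.0000)
step 3: θ'=-1.5000 (R=1.3333) → pose (-4.0800, -3.7610, -1.5000)
step 4: θ'=0.7500 (R=-0.8333) → pose (-5.4793, -3.2102, 0.7500)
step 5: θ'=1.1250 (R=2.3333) → pose (-4.9645, -2.5090, 1.1250)

(-4.9645, -2.5090, 1.1250)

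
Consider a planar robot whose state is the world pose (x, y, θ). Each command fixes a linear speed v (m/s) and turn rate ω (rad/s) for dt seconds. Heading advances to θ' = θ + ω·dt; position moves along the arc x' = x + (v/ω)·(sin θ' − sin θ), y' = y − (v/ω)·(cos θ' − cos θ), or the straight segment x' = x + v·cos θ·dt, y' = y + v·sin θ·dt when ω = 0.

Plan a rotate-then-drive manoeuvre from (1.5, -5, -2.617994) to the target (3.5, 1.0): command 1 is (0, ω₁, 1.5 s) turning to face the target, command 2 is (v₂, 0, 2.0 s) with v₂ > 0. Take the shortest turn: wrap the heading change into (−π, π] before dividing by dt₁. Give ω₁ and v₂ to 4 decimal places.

heading to target = atan2(1−-5, 3.5−1.5) = 1.2490
Δθ = wrap(1.2490 − -2.6180) = -2.4161; ω₁ = Δθ/dt₁ = -1.6108
distance = √((3.5−1.5)² + (1−-5)²) = 6.3246; v₂ = distance/dt₂ = 3.1623

ω₁ = -1.6108, v₂ = 3.1623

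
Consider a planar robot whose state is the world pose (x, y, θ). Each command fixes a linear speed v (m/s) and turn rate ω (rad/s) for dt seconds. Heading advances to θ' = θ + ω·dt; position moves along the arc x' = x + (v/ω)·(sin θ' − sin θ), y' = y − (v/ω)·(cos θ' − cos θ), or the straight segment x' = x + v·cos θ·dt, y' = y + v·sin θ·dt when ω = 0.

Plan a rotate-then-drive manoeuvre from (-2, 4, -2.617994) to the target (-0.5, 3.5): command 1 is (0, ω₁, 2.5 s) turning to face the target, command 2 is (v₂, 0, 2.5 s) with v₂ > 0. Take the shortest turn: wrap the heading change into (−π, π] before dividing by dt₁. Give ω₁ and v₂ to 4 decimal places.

ω₁ = 0.9185, v₂ = 0.6325

heading to target = atan2(3.5−4, -0.5−-2) = -0.3218
Δθ = wrap(-0.3218 − -2.6180) = 2.2962; ω₁ = Δθ/dt₁ = 0.9185
distance = √((-0.5−-2)² + (3.5−4)²) = 1.5811; v₂ = distance/dt₂ = 0.6325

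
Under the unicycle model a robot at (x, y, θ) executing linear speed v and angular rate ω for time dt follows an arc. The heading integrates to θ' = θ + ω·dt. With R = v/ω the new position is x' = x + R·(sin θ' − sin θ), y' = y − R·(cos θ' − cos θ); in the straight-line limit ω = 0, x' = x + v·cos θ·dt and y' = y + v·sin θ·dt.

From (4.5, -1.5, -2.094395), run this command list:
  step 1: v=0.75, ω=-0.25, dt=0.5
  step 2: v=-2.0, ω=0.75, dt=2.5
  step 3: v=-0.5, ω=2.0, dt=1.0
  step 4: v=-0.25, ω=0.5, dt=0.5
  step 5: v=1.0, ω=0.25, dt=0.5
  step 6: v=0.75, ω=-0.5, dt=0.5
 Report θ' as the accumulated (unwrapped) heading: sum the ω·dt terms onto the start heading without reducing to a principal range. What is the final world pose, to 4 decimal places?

(2.4441, 2.7443, 1.7806)

step 1: θ'=-2.2194 (R=-3.0000) → pose (4.2927, -1.8122, -2.2194)
step 2: θ'=-0.3444 (R=-2.6667) → pose (3.0679, 2.3087, -0.3444)
step 3: θ'=1.6556 (R=-0.2500) → pose (2.7344, 2.0522, 1.6556)
step 4: θ'=1.9056 (R=-0.5000) → pose (2.7604, 1.9303, 1.9056)
step 5: θ'=2.0306 (R=4.0000) → pose (2.5670, 2.3910, 2.0306)
step 6: θ'=1.7806 (R=-1.5000) → pose (2.4441, 2.7443, 1.7806)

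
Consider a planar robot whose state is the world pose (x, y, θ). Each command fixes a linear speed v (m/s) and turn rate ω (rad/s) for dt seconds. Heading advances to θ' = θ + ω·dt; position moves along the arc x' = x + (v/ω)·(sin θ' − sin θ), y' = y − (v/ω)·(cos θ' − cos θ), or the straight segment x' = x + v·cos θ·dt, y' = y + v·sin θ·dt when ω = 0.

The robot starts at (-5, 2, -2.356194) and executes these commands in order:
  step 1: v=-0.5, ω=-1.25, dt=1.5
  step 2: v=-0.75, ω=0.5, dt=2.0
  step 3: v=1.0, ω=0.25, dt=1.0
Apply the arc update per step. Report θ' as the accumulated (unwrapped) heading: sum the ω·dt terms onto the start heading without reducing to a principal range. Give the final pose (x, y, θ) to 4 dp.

step 1: θ'=-4.2312 (R=0.4000) → pose (-4.3626, 1.9023, -4.2312)
step 2: θ'=-3.2312 (R=-1.5000) → pose (-3.1671, 1.1026, -3.2312)
step 3: θ'=-2.9812 (R=4.0000) → pose (-4.1639, 1.0673, -2.9812)

(-4.1639, 1.0673, -2.9812)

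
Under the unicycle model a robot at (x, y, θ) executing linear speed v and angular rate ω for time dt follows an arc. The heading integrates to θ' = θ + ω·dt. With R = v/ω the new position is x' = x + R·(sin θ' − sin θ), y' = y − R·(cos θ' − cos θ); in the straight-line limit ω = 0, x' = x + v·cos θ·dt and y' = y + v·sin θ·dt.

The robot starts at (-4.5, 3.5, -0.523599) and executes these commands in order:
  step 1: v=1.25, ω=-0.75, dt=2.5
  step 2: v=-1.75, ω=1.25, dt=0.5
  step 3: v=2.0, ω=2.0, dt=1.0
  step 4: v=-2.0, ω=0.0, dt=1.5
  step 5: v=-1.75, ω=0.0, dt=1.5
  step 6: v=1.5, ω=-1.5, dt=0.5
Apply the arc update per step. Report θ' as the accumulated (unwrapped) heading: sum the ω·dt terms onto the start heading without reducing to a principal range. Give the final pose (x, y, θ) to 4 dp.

(-7.3346, -0.9687, -0.5236)

step 1: θ'=-2.3986 (R=-1.6667) → pose (-4.2058, 0.8292, -2.3986)
step 2: θ'=-1.7736 (R=-1.4000) → pose (-3.7816, 1.5783, -1.7736)
step 3: θ'=0.2264 (R=1.0000) → pose (-2.5776, 0.4024, 0.2264)
step 4: θ'=0.2264 (straight) → pose (-5.5011, -0.2711, 0.2264)
step 5: θ'=0.2264 (straight) → pose (-8.0591, -0.8603, 0.2264)
step 6: θ'=-0.5236 (R=-1.0000) → pose (-7.3346, -0.9687, -0.5236)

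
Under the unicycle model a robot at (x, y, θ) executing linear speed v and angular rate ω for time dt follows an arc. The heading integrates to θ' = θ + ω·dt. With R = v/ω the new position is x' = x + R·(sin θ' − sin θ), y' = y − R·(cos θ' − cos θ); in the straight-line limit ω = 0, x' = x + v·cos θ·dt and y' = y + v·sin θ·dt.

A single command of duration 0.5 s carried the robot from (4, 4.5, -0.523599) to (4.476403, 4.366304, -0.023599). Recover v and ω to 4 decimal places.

v = 1.0000, ω = 1.0000

Δθ = -0.023599 − -0.523599 = 0.500000
ω = Δθ/dt = 0.500000/0.5 = 1.0000
R = Δx/(sin θ' − sin θ) = 1.0000
v = R·ω = 1.0000·1.0000 = 1.0000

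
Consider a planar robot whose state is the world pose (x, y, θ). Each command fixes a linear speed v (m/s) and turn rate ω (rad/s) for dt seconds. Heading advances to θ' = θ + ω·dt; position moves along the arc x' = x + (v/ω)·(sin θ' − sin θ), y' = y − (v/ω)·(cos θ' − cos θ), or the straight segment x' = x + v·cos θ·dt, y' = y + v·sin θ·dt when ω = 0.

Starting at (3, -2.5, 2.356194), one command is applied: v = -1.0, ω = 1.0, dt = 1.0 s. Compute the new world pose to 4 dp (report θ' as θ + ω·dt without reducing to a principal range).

(3.9201, -2.7700, 3.3562)

θ' = 2.3562 + 1.0·1.0 = 3.3562
R = v/ω = -1.0/1.0 = -1.0000
x' = 3 + -1.0000·(sin 3.3562 − sin 2.3562) = 3.9201
y' = -2.5 − -1.0000·(cos 3.3562 − cos 2.3562) = -2.7700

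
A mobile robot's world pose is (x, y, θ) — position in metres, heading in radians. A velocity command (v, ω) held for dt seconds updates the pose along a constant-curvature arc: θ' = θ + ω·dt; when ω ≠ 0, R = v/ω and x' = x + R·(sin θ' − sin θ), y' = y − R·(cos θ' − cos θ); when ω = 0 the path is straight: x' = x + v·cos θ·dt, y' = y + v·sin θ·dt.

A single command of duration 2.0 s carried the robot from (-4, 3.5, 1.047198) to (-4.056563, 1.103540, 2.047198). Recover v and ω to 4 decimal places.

Δθ = 2.047198 − 1.047198 = 1.000000
ω = Δθ/dt = 1.000000/2.0 = 0.5000
R = −Δy/(cos θ' − cos θ) = -2.5000
v = R·ω = -2.5000·0.5000 = -1.2500

v = -1.2500, ω = 0.5000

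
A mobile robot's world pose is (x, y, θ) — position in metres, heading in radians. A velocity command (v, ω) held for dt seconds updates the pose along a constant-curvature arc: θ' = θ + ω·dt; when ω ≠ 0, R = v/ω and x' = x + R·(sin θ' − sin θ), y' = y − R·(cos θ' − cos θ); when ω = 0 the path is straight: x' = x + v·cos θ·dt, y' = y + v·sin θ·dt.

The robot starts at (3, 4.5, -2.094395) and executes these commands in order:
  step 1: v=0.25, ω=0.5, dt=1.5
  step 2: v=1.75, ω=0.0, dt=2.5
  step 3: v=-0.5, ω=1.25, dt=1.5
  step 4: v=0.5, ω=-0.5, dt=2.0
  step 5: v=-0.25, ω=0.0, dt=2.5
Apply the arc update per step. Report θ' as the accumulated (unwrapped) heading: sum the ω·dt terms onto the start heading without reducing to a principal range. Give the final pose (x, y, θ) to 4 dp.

step 1: θ'=-1.3444 (R=0.5000) → pose (2.9458, 4.1378, -1.3444)
step 2: θ'=-1.3444 (straight) → pose (3.9278, -0.1256, -1.3444)
step 3: θ'=0.5306 (R=-0.4000) → pose (3.3356, 0.1296, 0.5306)
step 4: θ'=-0.4694 (R=-1.0000) → pose (4.2940, 0.1590, -0.4694)
step 5: θ'=-0.4694 (straight) → pose (3.7366, 0.4417, -0.4694)

(3.7366, 0.4417, -0.4694)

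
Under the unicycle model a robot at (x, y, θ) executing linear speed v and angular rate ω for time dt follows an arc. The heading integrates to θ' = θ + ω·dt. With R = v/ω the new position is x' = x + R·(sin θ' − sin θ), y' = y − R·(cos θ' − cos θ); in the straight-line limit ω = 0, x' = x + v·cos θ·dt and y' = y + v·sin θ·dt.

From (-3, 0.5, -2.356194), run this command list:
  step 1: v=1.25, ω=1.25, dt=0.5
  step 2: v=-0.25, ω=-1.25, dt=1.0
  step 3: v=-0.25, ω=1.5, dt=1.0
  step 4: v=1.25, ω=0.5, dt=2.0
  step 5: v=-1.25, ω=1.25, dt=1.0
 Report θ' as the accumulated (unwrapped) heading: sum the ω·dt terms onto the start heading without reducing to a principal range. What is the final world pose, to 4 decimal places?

(-2.8004, -1.8626, 0.7688)

step 1: θ'=-1.7312 (R=1.0000) → pose (-3.2801, -0.0474, -1.7312)
step 2: θ'=-2.9812 (R=0.2000) → pose (-3.1146, 0.1181, -2.9812)
step 3: θ'=-1.4812 (R=-0.1667) → pose (-2.9752, 0.2975, -1.4812)
step 4: θ'=-0.4812 (R=2.5000) → pose (-1.6423, -1.6949, -0.4812)
step 5: θ'=0.7688 (R=-1.0000) → pose (-2.8004, -1.8626, 0.7688)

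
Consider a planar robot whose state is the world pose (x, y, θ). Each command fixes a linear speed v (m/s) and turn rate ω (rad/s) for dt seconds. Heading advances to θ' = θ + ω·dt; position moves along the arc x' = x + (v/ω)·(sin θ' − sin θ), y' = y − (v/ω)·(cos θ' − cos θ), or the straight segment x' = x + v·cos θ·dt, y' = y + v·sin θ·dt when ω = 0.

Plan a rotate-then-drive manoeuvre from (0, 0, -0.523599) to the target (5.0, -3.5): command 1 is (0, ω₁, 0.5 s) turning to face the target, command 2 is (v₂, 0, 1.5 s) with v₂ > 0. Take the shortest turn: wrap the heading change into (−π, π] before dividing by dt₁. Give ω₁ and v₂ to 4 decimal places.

ω₁ = -0.1743, v₂ = 4.0689

heading to target = atan2(-3.5−0, 5−0) = -0.6107
Δθ = wrap(-0.6107 − -0.5236) = -0.0871; ω₁ = Δθ/dt₁ = -0.1743
distance = √((5−0)² + (-3.5−0)²) = 6.1033; v₂ = distance/dt₂ = 4.0689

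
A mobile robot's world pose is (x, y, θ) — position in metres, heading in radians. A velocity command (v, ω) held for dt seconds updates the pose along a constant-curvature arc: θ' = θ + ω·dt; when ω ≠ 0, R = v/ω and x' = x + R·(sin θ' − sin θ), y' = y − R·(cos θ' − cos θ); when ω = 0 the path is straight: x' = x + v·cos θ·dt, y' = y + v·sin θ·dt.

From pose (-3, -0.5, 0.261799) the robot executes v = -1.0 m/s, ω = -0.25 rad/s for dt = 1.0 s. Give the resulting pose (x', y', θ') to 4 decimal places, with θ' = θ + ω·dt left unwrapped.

θ' = 0.2618 + -0.25·1.0 = 0.0118
R = v/ω = -1.0/-0.25 = 4.0000
x' = -3 + 4.0000·(sin 0.0118 − sin 0.2618) = -3.9881
y' = -0.5 − 4.0000·(cos 0.0118 − cos 0.2618) = -0.6360

(-3.9881, -0.6360, 0.0118)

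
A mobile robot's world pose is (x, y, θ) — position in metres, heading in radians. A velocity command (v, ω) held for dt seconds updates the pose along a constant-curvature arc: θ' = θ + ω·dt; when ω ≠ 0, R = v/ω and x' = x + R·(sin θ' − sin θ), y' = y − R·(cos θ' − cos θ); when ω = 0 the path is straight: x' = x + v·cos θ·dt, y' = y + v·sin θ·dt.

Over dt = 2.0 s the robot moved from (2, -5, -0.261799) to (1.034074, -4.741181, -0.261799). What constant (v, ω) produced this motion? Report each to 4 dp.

Δθ = -0.261799 − -0.261799 = 0.000000
ω = Δθ/dt = 0.000000/2.0 = 0.0000
ω = 0 → v = (Δx·cos θ + Δy·sin θ)/dt = -0.5000

v = -0.5000, ω = 0.0000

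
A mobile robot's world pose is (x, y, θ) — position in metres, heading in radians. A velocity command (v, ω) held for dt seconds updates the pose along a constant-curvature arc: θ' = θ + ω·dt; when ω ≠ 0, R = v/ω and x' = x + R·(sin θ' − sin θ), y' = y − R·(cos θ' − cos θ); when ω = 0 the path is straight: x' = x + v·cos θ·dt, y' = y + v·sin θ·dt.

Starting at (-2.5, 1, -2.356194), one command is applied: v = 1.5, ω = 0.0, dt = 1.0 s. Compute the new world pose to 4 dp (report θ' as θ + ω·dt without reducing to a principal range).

(-3.5607, -0.0607, -2.3562)

θ' = -2.3562 + 0.0·1.0 = -2.3562
ω = 0 → straight: x' = -2.5 + 1.5·cos(-2.3562)·1.0 = -3.5607
y' = 1 + 1.5·sin(-2.3562)·1.0 = -0.0607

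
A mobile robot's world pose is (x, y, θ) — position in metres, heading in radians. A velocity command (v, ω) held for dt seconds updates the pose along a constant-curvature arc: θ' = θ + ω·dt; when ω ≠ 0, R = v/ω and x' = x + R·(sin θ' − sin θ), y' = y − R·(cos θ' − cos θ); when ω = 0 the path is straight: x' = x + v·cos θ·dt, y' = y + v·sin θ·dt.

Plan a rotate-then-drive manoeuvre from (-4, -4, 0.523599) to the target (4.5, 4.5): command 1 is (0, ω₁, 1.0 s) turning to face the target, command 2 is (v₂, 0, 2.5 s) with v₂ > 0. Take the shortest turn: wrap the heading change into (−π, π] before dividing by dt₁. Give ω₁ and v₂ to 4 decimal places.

heading to target = atan2(4.5−-4, 4.5−-4) = 0.7854
Δθ = wrap(0.7854 − 0.5236) = 0.2618; ω₁ = Δθ/dt₁ = 0.2618
distance = √((4.5−-4)² + (4.5−-4)²) = 12.0208; v₂ = distance/dt₂ = 4.8083

ω₁ = 0.2618, v₂ = 4.8083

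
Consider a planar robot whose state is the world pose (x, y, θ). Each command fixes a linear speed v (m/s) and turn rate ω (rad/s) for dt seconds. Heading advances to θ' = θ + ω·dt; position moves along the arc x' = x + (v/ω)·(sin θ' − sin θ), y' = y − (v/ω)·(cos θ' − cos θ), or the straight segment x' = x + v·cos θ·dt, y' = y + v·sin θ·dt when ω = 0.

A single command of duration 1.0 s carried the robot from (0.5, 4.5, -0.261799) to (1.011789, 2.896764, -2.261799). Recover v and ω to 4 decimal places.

v = 2.0000, ω = -2.0000

Δθ = -2.261799 − -0.261799 = -2.000000
ω = Δθ/dt = -2.000000/1.0 = -2.0000
R = −Δy/(cos θ' − cos θ) = -1.0000
v = R·ω = -1.0000·-2.0000 = 2.0000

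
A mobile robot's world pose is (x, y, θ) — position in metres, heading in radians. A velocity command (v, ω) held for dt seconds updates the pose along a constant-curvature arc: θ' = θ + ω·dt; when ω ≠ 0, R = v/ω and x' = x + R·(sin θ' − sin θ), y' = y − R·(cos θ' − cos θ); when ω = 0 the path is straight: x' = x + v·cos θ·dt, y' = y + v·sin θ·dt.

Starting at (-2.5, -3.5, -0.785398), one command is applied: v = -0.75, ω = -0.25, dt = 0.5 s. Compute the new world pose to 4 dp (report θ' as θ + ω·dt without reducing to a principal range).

(-2.7479, -3.2190, -0.9104)

θ' = -0.7854 + -0.25·0.5 = -0.9104
R = v/ω = -0.75/-0.25 = 3.0000
x' = -2.5 + 3.0000·(sin -0.9104 − sin -0.7854) = -2.7479
y' = -3.5 − 3.0000·(cos -0.9104 − cos -0.7854) = -3.2190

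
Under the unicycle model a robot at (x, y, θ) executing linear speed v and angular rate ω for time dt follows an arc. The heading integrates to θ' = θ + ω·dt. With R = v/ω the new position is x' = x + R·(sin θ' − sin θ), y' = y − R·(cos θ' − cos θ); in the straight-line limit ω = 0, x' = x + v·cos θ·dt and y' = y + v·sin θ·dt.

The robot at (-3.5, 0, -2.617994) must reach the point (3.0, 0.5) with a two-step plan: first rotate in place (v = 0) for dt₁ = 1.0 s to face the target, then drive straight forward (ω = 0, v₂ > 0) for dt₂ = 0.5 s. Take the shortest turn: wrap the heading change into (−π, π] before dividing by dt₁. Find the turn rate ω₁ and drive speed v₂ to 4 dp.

ω₁ = 2.6948, v₂ = 13.0384

heading to target = atan2(0.5−0, 3−-3.5) = 0.0768
Δθ = wrap(0.0768 − -2.6180) = 2.6948; ω₁ = Δθ/dt₁ = 2.6948
distance = √((3−-3.5)² + (0.5−0)²) = 6.5192; v₂ = distance/dt₂ = 13.0384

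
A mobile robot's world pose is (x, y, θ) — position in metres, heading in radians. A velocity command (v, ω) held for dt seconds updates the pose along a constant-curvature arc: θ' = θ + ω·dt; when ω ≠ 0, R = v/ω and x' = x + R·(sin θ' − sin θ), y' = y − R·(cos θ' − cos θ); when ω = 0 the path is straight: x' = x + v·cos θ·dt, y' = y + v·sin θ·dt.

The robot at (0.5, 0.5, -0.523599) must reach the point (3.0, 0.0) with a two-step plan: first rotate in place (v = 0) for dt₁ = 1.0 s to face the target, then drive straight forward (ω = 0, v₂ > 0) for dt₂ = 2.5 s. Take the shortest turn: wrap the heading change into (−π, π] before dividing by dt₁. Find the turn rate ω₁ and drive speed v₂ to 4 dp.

heading to target = atan2(0−0.5, 3−0.5) = -0.1974
Δθ = wrap(-0.1974 − -0.5236) = 0.3262; ω₁ = Δθ/dt₁ = 0.3262
distance = √((3−0.5)² + (0−0.5)²) = 2.5495; v₂ = distance/dt₂ = 1.0198

ω₁ = 0.3262, v₂ = 1.0198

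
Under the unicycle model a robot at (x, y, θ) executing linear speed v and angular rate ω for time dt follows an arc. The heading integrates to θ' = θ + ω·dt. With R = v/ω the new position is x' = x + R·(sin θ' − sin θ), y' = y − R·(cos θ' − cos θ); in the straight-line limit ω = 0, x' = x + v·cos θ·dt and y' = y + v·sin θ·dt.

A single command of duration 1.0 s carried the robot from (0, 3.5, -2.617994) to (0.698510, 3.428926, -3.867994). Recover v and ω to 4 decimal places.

Δθ = -3.867994 − -2.617994 = -1.250000
ω = Δθ/dt = -1.250000/1.0 = -1.2500
R = Δx/(sin θ' − sin θ) = 0.6000
v = R·ω = 0.6000·-1.2500 = -0.7500

v = -0.7500, ω = -1.2500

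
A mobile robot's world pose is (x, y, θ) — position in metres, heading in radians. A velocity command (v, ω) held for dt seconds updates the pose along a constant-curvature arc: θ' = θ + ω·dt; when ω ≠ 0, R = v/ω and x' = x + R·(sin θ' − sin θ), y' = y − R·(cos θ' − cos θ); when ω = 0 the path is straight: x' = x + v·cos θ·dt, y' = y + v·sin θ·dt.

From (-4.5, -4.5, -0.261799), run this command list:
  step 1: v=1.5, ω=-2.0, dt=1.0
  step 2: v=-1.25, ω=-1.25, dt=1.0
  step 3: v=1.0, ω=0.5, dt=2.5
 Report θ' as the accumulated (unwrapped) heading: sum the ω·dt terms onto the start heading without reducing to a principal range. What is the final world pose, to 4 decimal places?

step 1: θ'=-2.2618 (R=-0.7500) → pose (-4.1162, -5.7024, -2.2618)
step 2: θ'=-3.5118 (R=1.0000) → pose (-2.9837, -5.4075, -3.5118)
step 3: θ'=-2.2618 (R=2.0000) → pose (-5.2486, -5.9974, -2.2618)

(-5.2486, -5.9974, -2.2618)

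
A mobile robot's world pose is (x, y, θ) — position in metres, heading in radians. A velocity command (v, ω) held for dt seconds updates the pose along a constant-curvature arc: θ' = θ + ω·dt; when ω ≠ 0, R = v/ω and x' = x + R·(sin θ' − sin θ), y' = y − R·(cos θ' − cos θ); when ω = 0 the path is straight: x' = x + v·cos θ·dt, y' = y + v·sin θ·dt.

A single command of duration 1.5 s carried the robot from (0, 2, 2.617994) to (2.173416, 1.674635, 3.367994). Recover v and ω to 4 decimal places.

Δθ = 3.367994 − 2.617994 = 0.750000
ω = Δθ/dt = 0.750000/1.5 = 0.5000
R = Δx/(sin θ' − sin θ) = -3.0000
v = R·ω = -3.0000·0.5000 = -1.5000

v = -1.5000, ω = 0.5000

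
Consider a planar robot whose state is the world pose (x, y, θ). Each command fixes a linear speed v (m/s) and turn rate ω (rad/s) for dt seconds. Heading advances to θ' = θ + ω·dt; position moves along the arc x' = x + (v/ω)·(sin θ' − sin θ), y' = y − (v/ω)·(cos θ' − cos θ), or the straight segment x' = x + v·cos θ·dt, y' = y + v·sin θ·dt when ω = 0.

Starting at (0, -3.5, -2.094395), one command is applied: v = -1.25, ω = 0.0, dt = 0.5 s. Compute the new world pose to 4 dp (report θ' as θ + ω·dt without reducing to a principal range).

(0.3125, -2.9587, -2.0944)

θ' = -2.0944 + 0.0·0.5 = -2.0944
ω = 0 → straight: x' = 0 + -1.25·cos(-2.0944)·0.5 = 0.3125
y' = -3.5 + -1.25·sin(-2.0944)·0.5 = -2.9587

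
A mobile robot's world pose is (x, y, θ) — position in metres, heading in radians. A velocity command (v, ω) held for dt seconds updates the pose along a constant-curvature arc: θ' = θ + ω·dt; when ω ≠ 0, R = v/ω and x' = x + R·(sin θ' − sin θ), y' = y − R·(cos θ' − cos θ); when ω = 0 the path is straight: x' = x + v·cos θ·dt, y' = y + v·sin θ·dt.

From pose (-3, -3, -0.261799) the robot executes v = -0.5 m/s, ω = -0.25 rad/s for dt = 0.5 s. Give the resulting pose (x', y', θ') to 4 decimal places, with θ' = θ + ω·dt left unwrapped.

(-3.2368, -2.9204, -0.3868)

θ' = -0.2618 + -0.25·0.5 = -0.3868
R = v/ω = -0.5/-0.25 = 2.0000
x' = -3 + 2.0000·(sin -0.3868 − sin -0.2618) = -3.2368
y' = -3 − 2.0000·(cos -0.3868 − cos -0.2618) = -2.9204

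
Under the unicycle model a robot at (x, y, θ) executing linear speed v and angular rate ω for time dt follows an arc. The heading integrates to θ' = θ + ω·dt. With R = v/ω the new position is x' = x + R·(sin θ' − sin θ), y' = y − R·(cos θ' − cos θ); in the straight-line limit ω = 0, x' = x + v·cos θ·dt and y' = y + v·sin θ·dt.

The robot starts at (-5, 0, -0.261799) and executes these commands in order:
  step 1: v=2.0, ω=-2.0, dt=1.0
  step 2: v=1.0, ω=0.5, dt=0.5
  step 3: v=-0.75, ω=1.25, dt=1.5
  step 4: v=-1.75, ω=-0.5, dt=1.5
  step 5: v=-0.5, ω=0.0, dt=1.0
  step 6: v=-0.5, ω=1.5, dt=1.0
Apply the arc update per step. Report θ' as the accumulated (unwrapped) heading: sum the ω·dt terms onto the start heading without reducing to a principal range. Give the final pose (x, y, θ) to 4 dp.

(-8.2179, 0.5315, 0.6132)

step 1: θ'=-2.2618 (R=-1.0000) → pose (-4.4882, -1.6032, -2.2618)
step 2: θ'=-2.0118 (R=2.0000) → pose (-4.7556, -2.0242, -2.0118)
step 3: θ'=-0.1368 (R=-0.6000) → pose (-5.2164, -1.1737, -0.1368)
step 4: θ'=-0.8868 (R=3.5000) → pose (-7.4518, 0.0820, -0.8868)
step 5: θ'=-0.8868 (straight) → pose (-7.7677, 0.4695, -0.8868)
step 6: θ'=0.6132 (R=-0.3333) → pose (-8.2179, 0.5315, 0.6132)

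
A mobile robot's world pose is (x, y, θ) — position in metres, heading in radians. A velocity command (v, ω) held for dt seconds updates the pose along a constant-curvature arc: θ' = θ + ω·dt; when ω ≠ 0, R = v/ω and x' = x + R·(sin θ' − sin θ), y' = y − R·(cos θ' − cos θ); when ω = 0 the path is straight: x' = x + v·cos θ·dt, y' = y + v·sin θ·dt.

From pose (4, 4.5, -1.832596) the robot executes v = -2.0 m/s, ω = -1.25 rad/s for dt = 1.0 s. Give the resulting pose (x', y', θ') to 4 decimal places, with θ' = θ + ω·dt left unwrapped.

θ' = -1.8326 + -1.25·1.0 = -3.0826
R = v/ω = -2.0/-1.25 = 1.6000
x' = 4 + 1.6000·(sin -3.0826 − sin -1.8326) = 5.4511
y' = 4.5 − 1.6000·(cos -3.0826 − cos -1.8326) = 5.6831

(5.4511, 5.6831, -3.0826)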